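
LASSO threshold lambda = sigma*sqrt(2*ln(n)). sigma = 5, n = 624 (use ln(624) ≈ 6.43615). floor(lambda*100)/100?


ln(624) ≈ 6.43615.
2*ln(n) ≈ 12.8723.
sqrt(2*ln(n)) ≈ sqrt(12.8723) ≈ 3.587799.
lambda ≈ 5*3.587799 = 17.938995.
floor(lambda*100)/100 = 17.93.

17.93


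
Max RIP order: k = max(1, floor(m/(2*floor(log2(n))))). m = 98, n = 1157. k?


floor(log2(1157)) = 10.
2*10 = 20.
m/(2*floor(log2(n))) = 98/20 ≈ 4.9.
floor = 4.
k = max(1, 4) = 4.

4


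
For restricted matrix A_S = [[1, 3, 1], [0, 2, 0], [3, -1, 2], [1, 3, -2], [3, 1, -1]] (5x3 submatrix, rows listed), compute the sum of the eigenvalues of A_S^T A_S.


Sum of eigenvalues of A_S^T A_S = trace(A_S^T A_S) = sum of squared column norms of A_S.
A_S^T A_S diagonal: [20, 24, 10].
trace = 20 + 24 + 10 = 54.

54


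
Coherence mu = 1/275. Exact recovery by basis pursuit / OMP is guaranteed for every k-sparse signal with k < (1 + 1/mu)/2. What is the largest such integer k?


1/mu = 275.
1 + 1/mu = 276.
(1 + 1/mu)/2 = 138 is an integer and the inequality is strict, so k_max = 138 - 1 = 137.

137


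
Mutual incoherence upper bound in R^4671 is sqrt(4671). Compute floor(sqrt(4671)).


68^2 = 4624 <= 4671 < 4761 = 69^2, so 68 <= sqrt(4671) < 69.
floor(sqrt(4671)) = 68.

68


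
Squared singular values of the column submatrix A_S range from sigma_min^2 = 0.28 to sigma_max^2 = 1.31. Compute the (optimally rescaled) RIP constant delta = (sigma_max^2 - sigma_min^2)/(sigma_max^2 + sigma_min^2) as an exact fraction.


lambda_max - lambda_min = 1.31 - 0.28 = 1.03.
lambda_max + lambda_min = 1.31 + 0.28 = 1.59.
delta = 1.03/1.59 = 103/159.

103/159


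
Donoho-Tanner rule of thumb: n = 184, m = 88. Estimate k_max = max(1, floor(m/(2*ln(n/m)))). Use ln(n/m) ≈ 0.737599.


n/m = 184/88 = 23/11.
ln(n/m) ≈ 0.737599.
2*ln(n/m) ≈ 1.475198.
m/(2*ln(n/m)) ≈ 88/1.475198 ≈ 59.653.
floor = 59.
k_max = max(1, 59) = 59.

59


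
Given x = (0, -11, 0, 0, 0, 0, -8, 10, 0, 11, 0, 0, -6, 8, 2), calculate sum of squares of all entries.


Non-zero entries: [(1, -11), (6, -8), (7, 10), (9, 11), (12, -6), (13, 8), (14, 2)]
Squares: [121, 64, 100, 121, 36, 64, 4]
||x||_2^2 = sum = 510.

510


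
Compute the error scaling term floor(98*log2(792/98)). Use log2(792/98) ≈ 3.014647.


log2(n/k) = log2(792/98) ≈ 3.014647.
k*log2(n/k) ≈ 98*3.014647 = 295.435406.
floor(295.435406) = 295.

295


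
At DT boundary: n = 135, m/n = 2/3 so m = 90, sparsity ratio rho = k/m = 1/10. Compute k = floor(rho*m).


m = 2/3*135 = 90.
rho = 1/10.
rho*m = 1/10*90 = 9.
k = floor(9) = 9.

9


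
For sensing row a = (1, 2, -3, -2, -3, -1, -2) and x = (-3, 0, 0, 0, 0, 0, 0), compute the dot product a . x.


Non-zero terms: ['1*-3']
Products: [-3]
y = sum = -3.

-3


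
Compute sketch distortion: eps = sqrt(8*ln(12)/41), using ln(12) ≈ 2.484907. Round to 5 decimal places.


ln(12) ≈ 2.484907.
8*ln(N)/m ≈ 8*2.484907/41 ≈ 0.4848599.
eps = sqrt(0.4848599) ≈ 0.6963188 ≈ 0.69632.

0.69632


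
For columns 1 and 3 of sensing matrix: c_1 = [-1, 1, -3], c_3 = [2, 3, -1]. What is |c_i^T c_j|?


Inner product: -1*2 + 1*3 + -3*-1
Products: [-2, 3, 3]
Sum = 4.
|dot| = 4.

4


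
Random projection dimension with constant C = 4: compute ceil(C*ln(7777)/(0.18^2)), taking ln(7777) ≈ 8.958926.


ln(7777) ≈ 8.958926.
eps^2 = 0.18^2 = 0.0324.
C*ln(N)/eps^2 ≈ 4*8.958926/0.0324 ≈ 1106.0402.
m = ceil(1106.0402) = 1107.

1107


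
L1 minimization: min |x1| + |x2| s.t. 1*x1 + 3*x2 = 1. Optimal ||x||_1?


Axis intercepts:
  x1 = 1, x2 = 0: L1 = 1
  x1 = 0, x2 = 1/3: L1 = 1/3
x* = (0, 1/3)
||x*||_1 = 1/3.

1/3


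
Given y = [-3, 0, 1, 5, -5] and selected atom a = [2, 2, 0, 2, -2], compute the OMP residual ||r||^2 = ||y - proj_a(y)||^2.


a^T a = 16.
a^T y = 14.
coeff = 14/16 = 7/8.
||r||^2 = 191/4.

191/4


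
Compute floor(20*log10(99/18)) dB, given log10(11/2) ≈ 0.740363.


||x||/||e|| = 99/18 = 11/2.
log10(11/2) ≈ 0.740363.
20*log10(||x||/||e||) ≈ 20*0.740363 = 14.80726.
floor(14.80726) = 14.

14


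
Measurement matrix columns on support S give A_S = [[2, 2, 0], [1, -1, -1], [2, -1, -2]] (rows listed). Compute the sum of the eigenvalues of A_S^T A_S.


Sum of eigenvalues of A_S^T A_S = trace(A_S^T A_S) = sum of squared column norms of A_S.
A_S^T A_S diagonal: [9, 6, 5].
trace = 9 + 6 + 5 = 20.

20


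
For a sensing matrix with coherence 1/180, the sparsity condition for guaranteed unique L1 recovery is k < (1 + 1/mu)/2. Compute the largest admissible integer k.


1/mu = 180.
1 + 1/mu = 181.
(1 + 1/mu)/2 = 90.5 is not an integer, so k_max = floor(90.5) = 90.

90


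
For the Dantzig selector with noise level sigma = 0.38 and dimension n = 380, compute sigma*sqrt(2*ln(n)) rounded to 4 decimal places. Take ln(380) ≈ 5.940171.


ln(380) ≈ 5.940171.
2*ln(n) ≈ 11.880342.
sqrt(2*ln(n)) ≈ sqrt(11.880342) ≈ 3.446787.
threshold ≈ 0.38*3.446787 = 1.30977906 ≈ 1.3098.

1.3098


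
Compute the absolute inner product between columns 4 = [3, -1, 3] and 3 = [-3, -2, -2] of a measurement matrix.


Inner product: 3*-3 + -1*-2 + 3*-2
Products: [-9, 2, -6]
Sum = -13.
|dot| = 13.

13


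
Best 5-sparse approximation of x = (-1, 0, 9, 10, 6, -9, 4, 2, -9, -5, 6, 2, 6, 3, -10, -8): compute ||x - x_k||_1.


Sorted |x_i| descending: [10, 10, 9, 9, 9, 8, 6, 6, 6, 5, 4, 3, 2, 2, 1, 0]
Keep top 5: [10, 10, 9, 9, 9]
Tail entries: [8, 6, 6, 6, 5, 4, 3, 2, 2, 1, 0]
L1 error = sum of tail = 43.

43


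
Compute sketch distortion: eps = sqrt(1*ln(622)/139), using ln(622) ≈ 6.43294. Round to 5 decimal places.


ln(622) ≈ 6.43294.
1*ln(N)/m ≈ 1*6.43294/139 ≈ 0.04628014.
eps = sqrt(0.04628014) ≈ 0.2151282 ≈ 0.21513.

0.21513


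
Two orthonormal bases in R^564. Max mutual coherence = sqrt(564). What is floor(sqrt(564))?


23^2 = 529 <= 564 < 576 = 24^2, so 23 <= sqrt(564) < 24.
floor(sqrt(564)) = 23.

23


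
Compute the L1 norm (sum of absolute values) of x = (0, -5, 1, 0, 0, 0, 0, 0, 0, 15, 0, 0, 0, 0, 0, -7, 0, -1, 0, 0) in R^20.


Non-zero entries: [(1, -5), (2, 1), (9, 15), (15, -7), (17, -1)]
Absolute values: [5, 1, 15, 7, 1]
||x||_1 = sum = 29.

29


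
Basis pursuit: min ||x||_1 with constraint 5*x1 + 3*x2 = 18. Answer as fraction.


Axis intercepts:
  x1 = 18/5, x2 = 0: L1 = 18/5
  x1 = 0, x2 = 6: L1 = 6
x* = (18/5, 0)
||x*||_1 = 18/5.

18/5


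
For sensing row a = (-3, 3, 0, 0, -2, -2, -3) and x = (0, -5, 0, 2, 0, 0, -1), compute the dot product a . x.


Non-zero terms: ['3*-5', '0*2', '-3*-1']
Products: [-15, 0, 3]
y = sum = -12.

-12


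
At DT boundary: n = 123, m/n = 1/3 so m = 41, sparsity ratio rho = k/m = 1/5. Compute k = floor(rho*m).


m = 1/3*123 = 41.
rho = 1/5.
rho*m = 1/5*41 = 8.2.
k = floor(8.2) = 8.

8


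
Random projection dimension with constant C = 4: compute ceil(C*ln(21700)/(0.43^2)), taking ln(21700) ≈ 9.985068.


ln(21700) ≈ 9.985068.
eps^2 = 0.43^2 = 0.1849.
C*ln(N)/eps^2 ≈ 4*9.985068/0.1849 ≈ 216.0101.
m = ceil(216.0101) = 217.

217


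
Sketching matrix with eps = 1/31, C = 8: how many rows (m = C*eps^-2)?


1/eps = 31.
(1/eps)^2 = 961.
m = 8*961 = 7688.

7688


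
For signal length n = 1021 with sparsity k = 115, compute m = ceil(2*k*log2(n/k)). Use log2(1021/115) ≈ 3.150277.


log2(n/k) = log2(1021/115) ≈ 3.150277.
2*k*log2(n/k) ≈ 2*115*3.150277 = 724.56371.
m = ceil(724.56371) = 725.

725


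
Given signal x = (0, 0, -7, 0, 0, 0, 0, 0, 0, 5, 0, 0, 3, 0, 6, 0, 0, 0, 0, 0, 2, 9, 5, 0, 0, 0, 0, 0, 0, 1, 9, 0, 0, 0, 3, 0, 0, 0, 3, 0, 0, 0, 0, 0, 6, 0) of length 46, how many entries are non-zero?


Non-zero positions: [2, 9, 12, 14, 20, 21, 22, 29, 30, 34, 38, 44].
Sparsity = 12.

12


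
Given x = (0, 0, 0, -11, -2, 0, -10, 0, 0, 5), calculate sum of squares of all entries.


Non-zero entries: [(3, -11), (4, -2), (6, -10), (9, 5)]
Squares: [121, 4, 100, 25]
||x||_2^2 = sum = 250.

250


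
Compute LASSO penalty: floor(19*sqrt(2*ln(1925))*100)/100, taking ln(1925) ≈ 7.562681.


ln(1925) ≈ 7.562681.
2*ln(n) ≈ 15.125362.
sqrt(2*ln(n)) ≈ sqrt(15.125362) ≈ 3.889134.
lambda ≈ 19*3.889134 = 73.893546.
floor(lambda*100)/100 = 73.89.

73.89


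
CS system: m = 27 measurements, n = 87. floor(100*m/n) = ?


100*m/n = 100*27/87 ≈ 31.0345.
floor = 31.

31


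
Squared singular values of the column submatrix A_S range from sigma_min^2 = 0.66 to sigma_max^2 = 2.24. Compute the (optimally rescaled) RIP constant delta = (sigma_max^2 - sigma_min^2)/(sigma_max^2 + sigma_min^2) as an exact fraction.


lambda_max - lambda_min = 2.24 - 0.66 = 1.58.
lambda_max + lambda_min = 2.24 + 0.66 = 2.90.
delta = 1.58/2.90 = 158/290 = 79/145.

79/145


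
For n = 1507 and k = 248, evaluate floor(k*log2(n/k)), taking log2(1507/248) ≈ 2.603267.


log2(n/k) = log2(1507/248) ≈ 2.603267.
k*log2(n/k) ≈ 248*2.603267 = 645.610216.
floor(645.610216) = 645.

645


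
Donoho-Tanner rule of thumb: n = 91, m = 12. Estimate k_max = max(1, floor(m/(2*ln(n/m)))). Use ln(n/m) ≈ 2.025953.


n/m = 91/12.
ln(n/m) ≈ 2.025953.
2*ln(n/m) ≈ 4.051906.
m/(2*ln(n/m)) ≈ 12/4.051906 ≈ 2.9616.
floor = 2.
k_max = max(1, 2) = 2.

2


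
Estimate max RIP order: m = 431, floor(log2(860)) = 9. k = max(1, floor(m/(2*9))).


floor(log2(860)) = 9.
2*9 = 18.
m/(2*floor(log2(n))) = 431/18 ≈ 23.9444.
floor = 23.
k = max(1, 23) = 23.

23


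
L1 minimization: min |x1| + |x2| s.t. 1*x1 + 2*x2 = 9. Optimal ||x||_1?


Axis intercepts:
  x1 = 9, x2 = 0: L1 = 9
  x1 = 0, x2 = 9/2: L1 = 9/2
x* = (0, 9/2)
||x*||_1 = 9/2.

9/2


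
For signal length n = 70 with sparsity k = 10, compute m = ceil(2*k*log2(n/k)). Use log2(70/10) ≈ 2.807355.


log2(n/k) = log2(70/10) ≈ 2.807355.
2*k*log2(n/k) ≈ 2*10*2.807355 = 56.1471.
m = ceil(56.1471) = 57.

57


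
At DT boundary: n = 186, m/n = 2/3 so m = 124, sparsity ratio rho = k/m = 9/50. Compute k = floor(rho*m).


m = 2/3*186 = 124.
rho = 9/50.
rho*m = 9/50*124 = 22.32.
k = floor(22.32) = 22.

22


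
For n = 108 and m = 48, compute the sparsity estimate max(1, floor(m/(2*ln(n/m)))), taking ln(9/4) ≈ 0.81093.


n/m = 108/48 = 9/4.
ln(n/m) ≈ 0.81093.
2*ln(n/m) ≈ 1.62186.
m/(2*ln(n/m)) ≈ 48/1.62186 ≈ 29.5956.
floor = 29.
k_max = max(1, 29) = 29.

29


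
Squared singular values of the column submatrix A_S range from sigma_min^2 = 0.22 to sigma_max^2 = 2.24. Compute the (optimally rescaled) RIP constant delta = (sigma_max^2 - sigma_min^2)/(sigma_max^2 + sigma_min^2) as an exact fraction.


lambda_max - lambda_min = 2.24 - 0.22 = 2.02.
lambda_max + lambda_min = 2.24 + 0.22 = 2.46.
delta = 2.02/2.46 = 202/246 = 101/123.

101/123


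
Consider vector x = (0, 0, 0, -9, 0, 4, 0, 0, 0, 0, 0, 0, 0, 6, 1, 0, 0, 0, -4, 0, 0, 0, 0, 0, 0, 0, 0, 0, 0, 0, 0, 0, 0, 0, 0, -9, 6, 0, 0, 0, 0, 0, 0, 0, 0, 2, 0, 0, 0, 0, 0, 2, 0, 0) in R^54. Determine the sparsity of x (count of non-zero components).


Non-zero positions: [3, 5, 13, 14, 18, 35, 36, 45, 51].
Sparsity = 9.

9


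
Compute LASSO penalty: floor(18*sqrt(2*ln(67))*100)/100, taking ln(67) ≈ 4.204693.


ln(67) ≈ 4.204693.
2*ln(n) ≈ 8.409386.
sqrt(2*ln(n)) ≈ sqrt(8.409386) ≈ 2.899894.
lambda ≈ 18*2.899894 = 52.198092.
floor(lambda*100)/100 = 52.19.

52.19


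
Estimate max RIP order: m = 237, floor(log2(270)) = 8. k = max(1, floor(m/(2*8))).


floor(log2(270)) = 8.
2*8 = 16.
m/(2*floor(log2(n))) = 237/16 ≈ 14.8125.
floor = 14.
k = max(1, 14) = 14.

14


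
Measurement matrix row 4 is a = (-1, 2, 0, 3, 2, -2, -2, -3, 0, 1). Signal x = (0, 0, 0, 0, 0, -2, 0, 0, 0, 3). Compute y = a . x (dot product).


Non-zero terms: ['-2*-2', '1*3']
Products: [4, 3]
y = sum = 7.

7


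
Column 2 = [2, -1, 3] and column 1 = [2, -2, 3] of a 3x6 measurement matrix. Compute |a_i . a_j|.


Inner product: 2*2 + -1*-2 + 3*3
Products: [4, 2, 9]
Sum = 15.
|dot| = 15.

15


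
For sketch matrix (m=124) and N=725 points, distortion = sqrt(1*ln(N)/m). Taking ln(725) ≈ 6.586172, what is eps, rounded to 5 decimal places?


ln(725) ≈ 6.586172.
1*ln(N)/m ≈ 1*6.586172/124 ≈ 0.05311429.
eps = sqrt(0.05311429) ≈ 0.2304654 ≈ 0.23047.

0.23047


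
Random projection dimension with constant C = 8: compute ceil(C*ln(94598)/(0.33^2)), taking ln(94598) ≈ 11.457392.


ln(94598) ≈ 11.457392.
eps^2 = 0.33^2 = 0.1089.
C*ln(N)/eps^2 ≈ 8*11.457392/0.1089 ≈ 841.6817.
m = ceil(841.6817) = 842.

842


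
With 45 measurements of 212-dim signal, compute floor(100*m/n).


100*m/n = 100*45/212 ≈ 21.2264.
floor = 21.

21


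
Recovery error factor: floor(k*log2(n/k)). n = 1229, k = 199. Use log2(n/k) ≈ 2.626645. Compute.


log2(n/k) = log2(1229/199) ≈ 2.626645.
k*log2(n/k) ≈ 199*2.626645 = 522.702355.
floor(522.702355) = 522.

522


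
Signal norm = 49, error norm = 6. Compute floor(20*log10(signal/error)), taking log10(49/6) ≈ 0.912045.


||x||/||e|| = 49/6.
log10(49/6) ≈ 0.912045.
20*log10(||x||/||e||) ≈ 20*0.912045 = 18.2409.
floor(18.2409) = 18.

18


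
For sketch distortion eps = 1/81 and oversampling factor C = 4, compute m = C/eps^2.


1/eps = 81.
(1/eps)^2 = 6561.
m = 4*6561 = 26244.

26244


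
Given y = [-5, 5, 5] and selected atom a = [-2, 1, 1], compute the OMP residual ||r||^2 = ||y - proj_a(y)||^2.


a^T a = 6.
a^T y = 20.
coeff = 20/6 = 10/3.
||r||^2 = 25/3.

25/3


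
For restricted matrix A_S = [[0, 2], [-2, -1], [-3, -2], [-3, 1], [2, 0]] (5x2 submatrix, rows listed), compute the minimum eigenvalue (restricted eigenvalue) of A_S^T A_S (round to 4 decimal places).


A_S^T A_S = [[26, 5], [5, 10]].
trace = 36.
det = 235.
disc = trace^2 - 4*det = 1296 - 4*235 = 356.
sqrt(356) ≈ 18.867962.
lam_min = (36 - sqrt(356))/2 ≈ (36 - 18.867962)/2 = 8.566019 ≈ 8.5660.

8.5660


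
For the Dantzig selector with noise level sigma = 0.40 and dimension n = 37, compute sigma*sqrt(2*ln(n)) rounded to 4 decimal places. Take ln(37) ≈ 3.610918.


ln(37) ≈ 3.610918.
2*ln(n) ≈ 7.221836.
sqrt(2*ln(n)) ≈ sqrt(7.221836) ≈ 2.687347.
threshold ≈ 0.40*2.687347 = 1.0749388 ≈ 1.0749.

1.0749


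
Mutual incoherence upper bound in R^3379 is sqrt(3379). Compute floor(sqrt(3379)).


58^2 = 3364 <= 3379 < 3481 = 59^2, so 58 <= sqrt(3379) < 59.
floor(sqrt(3379)) = 58.

58


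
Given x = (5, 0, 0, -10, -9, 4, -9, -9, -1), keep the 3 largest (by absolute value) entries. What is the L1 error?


Sorted |x_i| descending: [10, 9, 9, 9, 5, 4, 1, 0, 0]
Keep top 3: [10, 9, 9]
Tail entries: [9, 5, 4, 1, 0, 0]
L1 error = sum of tail = 19.

19


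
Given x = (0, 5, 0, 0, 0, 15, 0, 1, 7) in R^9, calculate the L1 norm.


Non-zero entries: [(1, 5), (5, 15), (7, 1), (8, 7)]
Absolute values: [5, 15, 1, 7]
||x||_1 = sum = 28.

28


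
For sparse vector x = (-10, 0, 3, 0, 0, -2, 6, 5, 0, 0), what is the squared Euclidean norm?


Non-zero entries: [(0, -10), (2, 3), (5, -2), (6, 6), (7, 5)]
Squares: [100, 9, 4, 36, 25]
||x||_2^2 = sum = 174.

174


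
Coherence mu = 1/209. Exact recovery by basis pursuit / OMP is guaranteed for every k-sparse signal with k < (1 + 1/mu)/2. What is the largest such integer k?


1/mu = 209.
1 + 1/mu = 210.
(1 + 1/mu)/2 = 105 is an integer and the inequality is strict, so k_max = 105 - 1 = 104.

104


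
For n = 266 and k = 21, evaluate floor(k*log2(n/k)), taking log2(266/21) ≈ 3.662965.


log2(n/k) = log2(266/21) ≈ 3.662965.
k*log2(n/k) ≈ 21*3.662965 = 76.922265.
floor(76.922265) = 76.

76


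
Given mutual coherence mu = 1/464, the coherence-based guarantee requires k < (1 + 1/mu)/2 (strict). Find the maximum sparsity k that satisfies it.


1/mu = 464.
1 + 1/mu = 465.
(1 + 1/mu)/2 = 232.5 is not an integer, so k_max = floor(232.5) = 232.

232


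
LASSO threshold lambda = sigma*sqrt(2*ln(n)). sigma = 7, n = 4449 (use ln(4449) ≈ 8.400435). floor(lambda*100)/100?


ln(4449) ≈ 8.400435.
2*ln(n) ≈ 16.80087.
sqrt(2*ln(n)) ≈ sqrt(16.80087) ≈ 4.098886.
lambda ≈ 7*4.098886 = 28.692202.
floor(lambda*100)/100 = 28.69.

28.69


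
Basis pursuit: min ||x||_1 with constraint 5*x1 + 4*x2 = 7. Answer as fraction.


Axis intercepts:
  x1 = 7/5, x2 = 0: L1 = 7/5
  x1 = 0, x2 = 7/4: L1 = 7/4
x* = (7/5, 0)
||x*||_1 = 7/5.

7/5


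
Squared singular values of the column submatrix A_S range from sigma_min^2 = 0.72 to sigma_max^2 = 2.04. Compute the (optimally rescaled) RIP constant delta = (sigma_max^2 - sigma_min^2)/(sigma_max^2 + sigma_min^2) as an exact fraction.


lambda_max - lambda_min = 2.04 - 0.72 = 1.32.
lambda_max + lambda_min = 2.04 + 0.72 = 2.76.
delta = 1.32/2.76 = 132/276 = 11/23.

11/23


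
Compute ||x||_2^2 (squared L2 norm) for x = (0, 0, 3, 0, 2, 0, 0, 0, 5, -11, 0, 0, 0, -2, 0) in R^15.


Non-zero entries: [(2, 3), (4, 2), (8, 5), (9, -11), (13, -2)]
Squares: [9, 4, 25, 121, 4]
||x||_2^2 = sum = 163.

163


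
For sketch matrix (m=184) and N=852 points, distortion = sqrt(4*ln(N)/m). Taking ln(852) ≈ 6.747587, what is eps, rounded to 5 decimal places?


ln(852) ≈ 6.747587.
4*ln(N)/m ≈ 4*6.747587/184 ≈ 0.14668667.
eps = sqrt(0.14668667) ≈ 0.382997 ≈ 0.38300.

0.38300


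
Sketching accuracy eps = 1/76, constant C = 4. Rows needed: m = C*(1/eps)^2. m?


1/eps = 76.
(1/eps)^2 = 5776.
m = 4*5776 = 23104.

23104


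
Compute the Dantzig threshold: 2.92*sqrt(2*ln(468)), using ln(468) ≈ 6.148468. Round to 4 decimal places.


ln(468) ≈ 6.148468.
2*ln(n) ≈ 12.296936.
sqrt(2*ln(n)) ≈ sqrt(12.296936) ≈ 3.506699.
threshold ≈ 2.92*3.506699 = 10.23956108 ≈ 10.2396.

10.2396


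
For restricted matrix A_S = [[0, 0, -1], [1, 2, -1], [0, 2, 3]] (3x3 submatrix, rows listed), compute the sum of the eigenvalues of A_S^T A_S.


Sum of eigenvalues of A_S^T A_S = trace(A_S^T A_S) = sum of squared column norms of A_S.
A_S^T A_S diagonal: [1, 8, 11].
trace = 1 + 8 + 11 = 20.

20


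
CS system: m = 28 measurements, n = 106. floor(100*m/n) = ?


100*m/n = 100*28/106 ≈ 26.4151.
floor = 26.

26


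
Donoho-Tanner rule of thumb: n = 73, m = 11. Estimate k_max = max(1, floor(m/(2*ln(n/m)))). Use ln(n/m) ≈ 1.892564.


n/m = 73/11.
ln(n/m) ≈ 1.892564.
2*ln(n/m) ≈ 3.785128.
m/(2*ln(n/m)) ≈ 11/3.785128 ≈ 2.9061.
floor = 2.
k_max = max(1, 2) = 2.

2


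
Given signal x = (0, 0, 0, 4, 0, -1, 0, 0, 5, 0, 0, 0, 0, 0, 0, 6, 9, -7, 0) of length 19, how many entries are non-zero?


Non-zero positions: [3, 5, 8, 15, 16, 17].
Sparsity = 6.

6


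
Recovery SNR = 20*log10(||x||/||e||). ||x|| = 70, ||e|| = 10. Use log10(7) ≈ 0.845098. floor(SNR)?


||x||/||e|| = 70/10 = 7.
log10(7) ≈ 0.845098.
20*log10(||x||/||e||) ≈ 20*0.845098 = 16.90196.
floor(16.90196) = 16.

16


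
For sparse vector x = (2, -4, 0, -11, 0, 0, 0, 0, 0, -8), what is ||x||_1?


Non-zero entries: [(0, 2), (1, -4), (3, -11), (9, -8)]
Absolute values: [2, 4, 11, 8]
||x||_1 = sum = 25.

25


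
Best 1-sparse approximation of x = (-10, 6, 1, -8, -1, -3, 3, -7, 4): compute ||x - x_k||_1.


Sorted |x_i| descending: [10, 8, 7, 6, 4, 3, 3, 1, 1]
Keep top 1: [10]
Tail entries: [8, 7, 6, 4, 3, 3, 1, 1]
L1 error = sum of tail = 33.

33


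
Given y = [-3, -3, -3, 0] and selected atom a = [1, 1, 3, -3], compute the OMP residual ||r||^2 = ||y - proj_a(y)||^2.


a^T a = 20.
a^T y = -15.
coeff = -15/20 = -3/4.
||r||^2 = 63/4.

63/4


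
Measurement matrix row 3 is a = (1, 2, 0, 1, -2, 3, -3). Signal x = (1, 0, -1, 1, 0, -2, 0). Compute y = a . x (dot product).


Non-zero terms: ['1*1', '0*-1', '1*1', '3*-2']
Products: [1, 0, 1, -6]
y = sum = -4.

-4


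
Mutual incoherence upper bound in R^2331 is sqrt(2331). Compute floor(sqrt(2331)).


48^2 = 2304 <= 2331 < 2401 = 49^2, so 48 <= sqrt(2331) < 49.
floor(sqrt(2331)) = 48.

48


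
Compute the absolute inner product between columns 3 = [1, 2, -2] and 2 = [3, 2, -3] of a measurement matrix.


Inner product: 1*3 + 2*2 + -2*-3
Products: [3, 4, 6]
Sum = 13.
|dot| = 13.

13


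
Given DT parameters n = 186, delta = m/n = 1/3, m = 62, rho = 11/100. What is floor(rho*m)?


m = 1/3*186 = 62.
rho = 11/100.
rho*m = 11/100*62 = 6.82.
k = floor(6.82) = 6.

6


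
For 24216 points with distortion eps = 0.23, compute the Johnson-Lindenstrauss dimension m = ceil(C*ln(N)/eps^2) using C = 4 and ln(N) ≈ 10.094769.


ln(24216) ≈ 10.094769.
eps^2 = 0.23^2 = 0.0529.
C*ln(N)/eps^2 ≈ 4*10.094769/0.0529 ≈ 763.3096.
m = ceil(763.3096) = 764.

764


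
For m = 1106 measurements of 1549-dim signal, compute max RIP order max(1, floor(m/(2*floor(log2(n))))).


floor(log2(1549)) = 10.
2*10 = 20.
m/(2*floor(log2(n))) = 1106/20 ≈ 55.3.
floor = 55.
k = max(1, 55) = 55.

55


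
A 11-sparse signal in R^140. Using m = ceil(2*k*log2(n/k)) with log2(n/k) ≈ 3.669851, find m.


log2(n/k) = log2(140/11) ≈ 3.669851.
2*k*log2(n/k) ≈ 2*11*3.669851 = 80.736722.
m = ceil(80.736722) = 81.

81


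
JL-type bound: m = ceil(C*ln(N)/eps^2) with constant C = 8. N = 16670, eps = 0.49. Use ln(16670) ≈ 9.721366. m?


ln(16670) ≈ 9.721366.
eps^2 = 0.49^2 = 0.2401.
C*ln(N)/eps^2 ≈ 8*9.721366/0.2401 ≈ 323.9106.
m = ceil(323.9106) = 324.

324


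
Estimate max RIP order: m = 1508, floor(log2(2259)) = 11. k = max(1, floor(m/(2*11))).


floor(log2(2259)) = 11.
2*11 = 22.
m/(2*floor(log2(n))) = 1508/22 ≈ 68.5455.
floor = 68.
k = max(1, 68) = 68.

68


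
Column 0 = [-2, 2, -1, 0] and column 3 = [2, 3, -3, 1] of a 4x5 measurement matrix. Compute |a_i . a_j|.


Inner product: -2*2 + 2*3 + -1*-3 + 0*1
Products: [-4, 6, 3, 0]
Sum = 5.
|dot| = 5.

5


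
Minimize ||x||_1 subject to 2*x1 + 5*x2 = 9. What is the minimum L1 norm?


Axis intercepts:
  x1 = 9/2, x2 = 0: L1 = 9/2
  x1 = 0, x2 = 9/5: L1 = 9/5
x* = (0, 9/5)
||x*||_1 = 9/5.

9/5


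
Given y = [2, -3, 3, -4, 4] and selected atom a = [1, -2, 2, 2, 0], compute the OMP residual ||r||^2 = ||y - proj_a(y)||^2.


a^T a = 13.
a^T y = 6.
coeff = 6/13 = 6/13.
||r||^2 = 666/13.

666/13


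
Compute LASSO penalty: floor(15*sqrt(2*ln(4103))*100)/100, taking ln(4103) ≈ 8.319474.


ln(4103) ≈ 8.319474.
2*ln(n) ≈ 16.638948.
sqrt(2*ln(n)) ≈ sqrt(16.638948) ≈ 4.079087.
lambda ≈ 15*4.079087 = 61.186305.
floor(lambda*100)/100 = 61.18.

61.18


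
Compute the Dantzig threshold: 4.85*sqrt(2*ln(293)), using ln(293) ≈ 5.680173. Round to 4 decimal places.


ln(293) ≈ 5.680173.
2*ln(n) ≈ 11.360346.
sqrt(2*ln(n)) ≈ sqrt(11.360346) ≈ 3.370511.
threshold ≈ 4.85*3.370511 = 16.34697835 ≈ 16.3470.

16.3470


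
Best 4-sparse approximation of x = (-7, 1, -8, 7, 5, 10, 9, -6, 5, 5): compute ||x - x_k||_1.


Sorted |x_i| descending: [10, 9, 8, 7, 7, 6, 5, 5, 5, 1]
Keep top 4: [10, 9, 8, 7]
Tail entries: [7, 6, 5, 5, 5, 1]
L1 error = sum of tail = 29.

29


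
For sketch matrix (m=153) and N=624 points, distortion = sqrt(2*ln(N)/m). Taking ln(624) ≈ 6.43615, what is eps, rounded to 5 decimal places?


ln(624) ≈ 6.43615.
2*ln(N)/m ≈ 2*6.43615/153 ≈ 0.08413268.
eps = sqrt(0.08413268) ≈ 0.2900563 ≈ 0.29006.

0.29006


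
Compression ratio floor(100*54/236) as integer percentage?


100*m/n = 100*54/236 ≈ 22.8814.
floor = 22.

22


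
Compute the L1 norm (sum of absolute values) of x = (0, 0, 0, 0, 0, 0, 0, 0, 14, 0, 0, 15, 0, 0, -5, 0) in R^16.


Non-zero entries: [(8, 14), (11, 15), (14, -5)]
Absolute values: [14, 15, 5]
||x||_1 = sum = 34.

34


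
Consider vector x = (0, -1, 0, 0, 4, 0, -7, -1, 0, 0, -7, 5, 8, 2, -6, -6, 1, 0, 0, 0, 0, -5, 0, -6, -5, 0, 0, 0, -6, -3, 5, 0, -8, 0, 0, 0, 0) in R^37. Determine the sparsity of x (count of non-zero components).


Non-zero positions: [1, 4, 6, 7, 10, 11, 12, 13, 14, 15, 16, 21, 23, 24, 28, 29, 30, 32].
Sparsity = 18.

18


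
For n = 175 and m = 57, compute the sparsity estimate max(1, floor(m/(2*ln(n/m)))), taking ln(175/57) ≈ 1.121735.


n/m = 175/57.
ln(n/m) ≈ 1.121735.
2*ln(n/m) ≈ 2.24347.
m/(2*ln(n/m)) ≈ 57/2.24347 ≈ 25.4071.
floor = 25.
k_max = max(1, 25) = 25.

25


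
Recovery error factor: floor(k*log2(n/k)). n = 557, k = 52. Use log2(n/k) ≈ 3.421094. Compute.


log2(n/k) = log2(557/52) ≈ 3.421094.
k*log2(n/k) ≈ 52*3.421094 = 177.896888.
floor(177.896888) = 177.

177


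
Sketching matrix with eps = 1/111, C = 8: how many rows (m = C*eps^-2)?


1/eps = 111.
(1/eps)^2 = 12321.
m = 8*12321 = 98568.

98568


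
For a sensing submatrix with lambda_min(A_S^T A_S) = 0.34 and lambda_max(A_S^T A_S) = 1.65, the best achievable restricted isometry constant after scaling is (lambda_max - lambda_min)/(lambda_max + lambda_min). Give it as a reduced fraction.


lambda_max - lambda_min = 1.65 - 0.34 = 1.31.
lambda_max + lambda_min = 1.65 + 0.34 = 1.99.
delta = 1.31/1.99 = 131/199.

131/199


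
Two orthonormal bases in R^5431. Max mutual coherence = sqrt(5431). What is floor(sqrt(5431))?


73^2 = 5329 <= 5431 < 5476 = 74^2, so 73 <= sqrt(5431) < 74.
floor(sqrt(5431)) = 73.

73


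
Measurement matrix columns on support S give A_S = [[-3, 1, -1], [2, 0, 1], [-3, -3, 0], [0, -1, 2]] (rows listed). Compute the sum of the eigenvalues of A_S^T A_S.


Sum of eigenvalues of A_S^T A_S = trace(A_S^T A_S) = sum of squared column norms of A_S.
A_S^T A_S diagonal: [22, 11, 6].
trace = 22 + 11 + 6 = 39.

39


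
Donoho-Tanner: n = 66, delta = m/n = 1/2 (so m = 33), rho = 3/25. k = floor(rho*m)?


m = 1/2*66 = 33.
rho = 3/25.
rho*m = 3/25*33 = 3.96.
k = floor(3.96) = 3.

3


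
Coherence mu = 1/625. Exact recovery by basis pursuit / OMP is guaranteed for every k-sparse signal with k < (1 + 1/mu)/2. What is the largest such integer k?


1/mu = 625.
1 + 1/mu = 626.
(1 + 1/mu)/2 = 313 is an integer and the inequality is strict, so k_max = 313 - 1 = 312.

312


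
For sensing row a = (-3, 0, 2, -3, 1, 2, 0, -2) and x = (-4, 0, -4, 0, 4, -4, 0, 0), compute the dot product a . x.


Non-zero terms: ['-3*-4', '2*-4', '1*4', '2*-4']
Products: [12, -8, 4, -8]
y = sum = 0.

0


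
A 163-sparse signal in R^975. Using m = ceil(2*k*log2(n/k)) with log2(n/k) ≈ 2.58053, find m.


log2(n/k) = log2(975/163) ≈ 2.58053.
2*k*log2(n/k) ≈ 2*163*2.58053 = 841.25278.
m = ceil(841.25278) = 842.

842


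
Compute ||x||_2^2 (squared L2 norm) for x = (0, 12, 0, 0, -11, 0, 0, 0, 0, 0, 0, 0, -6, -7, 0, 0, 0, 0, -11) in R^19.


Non-zero entries: [(1, 12), (4, -11), (12, -6), (13, -7), (18, -11)]
Squares: [144, 121, 36, 49, 121]
||x||_2^2 = sum = 471.

471


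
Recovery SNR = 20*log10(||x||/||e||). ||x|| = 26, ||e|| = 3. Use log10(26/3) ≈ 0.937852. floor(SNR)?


||x||/||e|| = 26/3.
log10(26/3) ≈ 0.937852.
20*log10(||x||/||e||) ≈ 20*0.937852 = 18.75704.
floor(18.75704) = 18.

18


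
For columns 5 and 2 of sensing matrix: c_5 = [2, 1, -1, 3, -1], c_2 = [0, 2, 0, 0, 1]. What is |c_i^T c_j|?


Inner product: 2*0 + 1*2 + -1*0 + 3*0 + -1*1
Products: [0, 2, 0, 0, -1]
Sum = 1.
|dot| = 1.

1


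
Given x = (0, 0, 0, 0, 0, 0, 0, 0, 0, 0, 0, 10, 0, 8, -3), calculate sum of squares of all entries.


Non-zero entries: [(11, 10), (13, 8), (14, -3)]
Squares: [100, 64, 9]
||x||_2^2 = sum = 173.

173


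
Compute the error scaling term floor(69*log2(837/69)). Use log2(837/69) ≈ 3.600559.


log2(n/k) = log2(837/69) ≈ 3.600559.
k*log2(n/k) ≈ 69*3.600559 = 248.438571.
floor(248.438571) = 248.

248


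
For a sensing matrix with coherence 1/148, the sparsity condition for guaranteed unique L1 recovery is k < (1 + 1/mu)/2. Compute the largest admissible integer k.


1/mu = 148.
1 + 1/mu = 149.
(1 + 1/mu)/2 = 74.5 is not an integer, so k_max = floor(74.5) = 74.

74


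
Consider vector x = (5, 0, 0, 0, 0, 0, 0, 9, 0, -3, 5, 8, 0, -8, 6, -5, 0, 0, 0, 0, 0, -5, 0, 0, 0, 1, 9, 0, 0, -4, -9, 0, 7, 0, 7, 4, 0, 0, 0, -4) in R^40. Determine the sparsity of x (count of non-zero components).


Non-zero positions: [0, 7, 9, 10, 11, 13, 14, 15, 21, 25, 26, 29, 30, 32, 34, 35, 39].
Sparsity = 17.

17


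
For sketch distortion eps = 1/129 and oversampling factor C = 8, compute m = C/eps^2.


1/eps = 129.
(1/eps)^2 = 16641.
m = 8*16641 = 133128.

133128


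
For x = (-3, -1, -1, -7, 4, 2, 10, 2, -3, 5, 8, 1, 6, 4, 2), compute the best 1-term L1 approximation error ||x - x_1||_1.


Sorted |x_i| descending: [10, 8, 7, 6, 5, 4, 4, 3, 3, 2, 2, 2, 1, 1, 1]
Keep top 1: [10]
Tail entries: [8, 7, 6, 5, 4, 4, 3, 3, 2, 2, 2, 1, 1, 1]
L1 error = sum of tail = 49.

49


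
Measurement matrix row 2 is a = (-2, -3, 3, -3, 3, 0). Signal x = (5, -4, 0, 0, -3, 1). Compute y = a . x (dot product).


Non-zero terms: ['-2*5', '-3*-4', '3*-3', '0*1']
Products: [-10, 12, -9, 0]
y = sum = -7.

-7


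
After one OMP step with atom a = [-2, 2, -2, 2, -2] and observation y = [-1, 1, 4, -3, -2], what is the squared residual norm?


a^T a = 20.
a^T y = -6.
coeff = -6/20 = -3/10.
||r||^2 = 146/5.

146/5


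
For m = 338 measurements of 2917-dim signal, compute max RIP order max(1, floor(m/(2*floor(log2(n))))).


floor(log2(2917)) = 11.
2*11 = 22.
m/(2*floor(log2(n))) = 338/22 ≈ 15.3636.
floor = 15.
k = max(1, 15) = 15.

15


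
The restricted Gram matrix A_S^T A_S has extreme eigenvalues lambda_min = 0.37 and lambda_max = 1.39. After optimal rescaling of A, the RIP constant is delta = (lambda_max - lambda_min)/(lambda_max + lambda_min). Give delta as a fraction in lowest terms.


lambda_max - lambda_min = 1.39 - 0.37 = 1.02.
lambda_max + lambda_min = 1.39 + 0.37 = 1.76.
delta = 1.02/1.76 = 102/176 = 51/88.

51/88


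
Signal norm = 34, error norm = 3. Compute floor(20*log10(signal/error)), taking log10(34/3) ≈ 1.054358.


||x||/||e|| = 34/3.
log10(34/3) ≈ 1.054358.
20*log10(||x||/||e||) ≈ 20*1.054358 = 21.08716.
floor(21.08716) = 21.

21


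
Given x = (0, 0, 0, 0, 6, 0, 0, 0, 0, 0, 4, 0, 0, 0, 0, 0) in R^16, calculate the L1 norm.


Non-zero entries: [(4, 6), (10, 4)]
Absolute values: [6, 4]
||x||_1 = sum = 10.

10


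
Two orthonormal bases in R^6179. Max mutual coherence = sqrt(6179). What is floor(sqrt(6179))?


78^2 = 6084 <= 6179 < 6241 = 79^2, so 78 <= sqrt(6179) < 79.
floor(sqrt(6179)) = 78.

78


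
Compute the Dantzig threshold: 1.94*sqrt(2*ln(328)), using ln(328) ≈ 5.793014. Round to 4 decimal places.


ln(328) ≈ 5.793014.
2*ln(n) ≈ 11.586028.
sqrt(2*ln(n)) ≈ sqrt(11.586028) ≈ 3.403825.
threshold ≈ 1.94*3.403825 = 6.6034205 ≈ 6.6034.

6.6034


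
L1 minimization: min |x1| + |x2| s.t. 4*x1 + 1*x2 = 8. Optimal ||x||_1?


Axis intercepts:
  x1 = 2, x2 = 0: L1 = 2
  x1 = 0, x2 = 8: L1 = 8
x* = (2, 0)
||x*||_1 = 2.

2


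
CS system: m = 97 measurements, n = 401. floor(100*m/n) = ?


100*m/n = 100*97/401 ≈ 24.1895.
floor = 24.

24


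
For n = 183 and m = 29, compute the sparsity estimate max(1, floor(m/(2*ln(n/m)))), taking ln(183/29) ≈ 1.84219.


n/m = 183/29.
ln(n/m) ≈ 1.84219.
2*ln(n/m) ≈ 3.68438.
m/(2*ln(n/m)) ≈ 29/3.68438 ≈ 7.8711.
floor = 7.
k_max = max(1, 7) = 7.

7


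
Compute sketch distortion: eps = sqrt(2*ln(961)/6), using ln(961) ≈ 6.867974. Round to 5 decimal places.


ln(961) ≈ 6.867974.
2*ln(N)/m ≈ 2*6.867974/6 ≈ 2.28932467.
eps = sqrt(2.28932467) ≈ 1.5130514 ≈ 1.51305.

1.51305


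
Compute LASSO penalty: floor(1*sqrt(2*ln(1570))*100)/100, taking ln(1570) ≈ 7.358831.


ln(1570) ≈ 7.358831.
2*ln(n) ≈ 14.717662.
sqrt(2*ln(n)) ≈ sqrt(14.717662) ≈ 3.836361.
lambda ≈ 1*3.836361 = 3.836361.
floor(lambda*100)/100 = 3.83.

3.83


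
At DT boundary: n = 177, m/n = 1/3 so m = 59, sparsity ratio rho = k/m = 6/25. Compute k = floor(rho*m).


m = 1/3*177 = 59.
rho = 6/25.
rho*m = 6/25*59 = 14.16.
k = floor(14.16) = 14.

14


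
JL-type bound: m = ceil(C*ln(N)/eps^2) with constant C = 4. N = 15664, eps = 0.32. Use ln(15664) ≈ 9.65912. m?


ln(15664) ≈ 9.65912.
eps^2 = 0.32^2 = 0.1024.
C*ln(N)/eps^2 ≈ 4*9.65912/0.1024 ≈ 377.3094.
m = ceil(377.3094) = 378.

378


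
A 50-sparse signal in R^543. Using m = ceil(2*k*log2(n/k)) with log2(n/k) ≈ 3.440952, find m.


log2(n/k) = log2(543/50) ≈ 3.440952.
2*k*log2(n/k) ≈ 2*50*3.440952 = 344.0952.
m = ceil(344.0952) = 345.

345


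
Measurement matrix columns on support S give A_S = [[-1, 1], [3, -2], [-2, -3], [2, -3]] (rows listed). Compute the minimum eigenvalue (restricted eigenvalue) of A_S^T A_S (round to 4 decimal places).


A_S^T A_S = [[18, -7], [-7, 23]].
trace = 41.
det = 365.
disc = trace^2 - 4*det = 1681 - 4*365 = 221.
sqrt(221) ≈ 14.866069.
lam_min = (41 - sqrt(221))/2 ≈ (41 - 14.866069)/2 = 13.0669655 ≈ 13.0670.

13.0670


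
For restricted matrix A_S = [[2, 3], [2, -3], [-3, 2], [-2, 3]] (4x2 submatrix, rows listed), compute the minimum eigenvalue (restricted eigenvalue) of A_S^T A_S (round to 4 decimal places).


A_S^T A_S = [[21, -12], [-12, 31]].
trace = 52.
det = 507.
disc = trace^2 - 4*det = 2704 - 4*507 = 676.
sqrt(676) = 26.
lam_min = (52 - 26)/2 = 13 = 13.0000.

13.0000


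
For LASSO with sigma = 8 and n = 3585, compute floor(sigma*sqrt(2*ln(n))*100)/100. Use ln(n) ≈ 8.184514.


ln(3585) ≈ 8.184514.
2*ln(n) ≈ 16.369028.
sqrt(2*ln(n)) ≈ sqrt(16.369028) ≈ 4.045866.
lambda ≈ 8*4.045866 = 32.366928.
floor(lambda*100)/100 = 32.36.

32.36


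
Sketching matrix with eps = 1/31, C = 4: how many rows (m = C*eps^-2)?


1/eps = 31.
(1/eps)^2 = 961.
m = 4*961 = 3844.

3844


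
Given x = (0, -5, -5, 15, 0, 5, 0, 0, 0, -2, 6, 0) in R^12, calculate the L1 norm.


Non-zero entries: [(1, -5), (2, -5), (3, 15), (5, 5), (9, -2), (10, 6)]
Absolute values: [5, 5, 15, 5, 2, 6]
||x||_1 = sum = 38.

38


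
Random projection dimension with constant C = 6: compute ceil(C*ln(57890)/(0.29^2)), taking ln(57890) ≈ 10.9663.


ln(57890) ≈ 10.9663.
eps^2 = 0.29^2 = 0.0841.
C*ln(N)/eps^2 ≈ 6*10.9663/0.0841 ≈ 782.3757.
m = ceil(782.3757) = 783.

783


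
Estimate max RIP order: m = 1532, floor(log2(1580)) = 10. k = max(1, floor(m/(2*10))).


floor(log2(1580)) = 10.
2*10 = 20.
m/(2*floor(log2(n))) = 1532/20 ≈ 76.6.
floor = 76.
k = max(1, 76) = 76.

76


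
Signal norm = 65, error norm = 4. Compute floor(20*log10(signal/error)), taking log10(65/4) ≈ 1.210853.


||x||/||e|| = 65/4.
log10(65/4) ≈ 1.210853.
20*log10(||x||/||e||) ≈ 20*1.210853 = 24.21706.
floor(24.21706) = 24.

24


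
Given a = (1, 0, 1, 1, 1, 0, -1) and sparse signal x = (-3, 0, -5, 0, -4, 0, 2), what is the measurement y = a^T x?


Non-zero terms: ['1*-3', '1*-5', '1*-4', '-1*2']
Products: [-3, -5, -4, -2]
y = sum = -14.

-14


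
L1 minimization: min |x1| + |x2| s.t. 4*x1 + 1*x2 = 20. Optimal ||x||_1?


Axis intercepts:
  x1 = 5, x2 = 0: L1 = 5
  x1 = 0, x2 = 20: L1 = 20
x* = (5, 0)
||x*||_1 = 5.

5


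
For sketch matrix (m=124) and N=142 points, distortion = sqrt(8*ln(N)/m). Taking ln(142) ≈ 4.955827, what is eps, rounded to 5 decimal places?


ln(142) ≈ 4.955827.
8*ln(N)/m ≈ 8*4.955827/124 ≈ 0.31973077.
eps = sqrt(0.31973077) ≈ 0.5654474 ≈ 0.56545.

0.56545


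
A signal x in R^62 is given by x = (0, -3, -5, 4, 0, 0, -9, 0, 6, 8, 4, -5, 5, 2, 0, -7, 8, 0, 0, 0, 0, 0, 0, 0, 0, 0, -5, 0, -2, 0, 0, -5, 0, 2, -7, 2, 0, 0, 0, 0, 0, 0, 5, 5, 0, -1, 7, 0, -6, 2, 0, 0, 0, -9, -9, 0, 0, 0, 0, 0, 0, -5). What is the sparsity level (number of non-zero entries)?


Non-zero positions: [1, 2, 3, 6, 8, 9, 10, 11, 12, 13, 15, 16, 26, 28, 31, 33, 34, 35, 42, 43, 45, 46, 48, 49, 53, 54, 61].
Sparsity = 27.

27


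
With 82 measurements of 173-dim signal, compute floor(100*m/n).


100*m/n = 100*82/173 ≈ 47.3988.
floor = 47.

47


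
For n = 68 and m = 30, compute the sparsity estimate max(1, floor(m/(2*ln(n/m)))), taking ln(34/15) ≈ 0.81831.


n/m = 68/30 = 34/15.
ln(n/m) ≈ 0.81831.
2*ln(n/m) ≈ 1.63662.
m/(2*ln(n/m)) ≈ 30/1.63662 ≈ 18.3305.
floor = 18.
k_max = max(1, 18) = 18.

18


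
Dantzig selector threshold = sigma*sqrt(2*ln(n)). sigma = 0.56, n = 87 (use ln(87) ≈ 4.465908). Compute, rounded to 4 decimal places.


ln(87) ≈ 4.465908.
2*ln(n) ≈ 8.931816.
sqrt(2*ln(n)) ≈ sqrt(8.931816) ≈ 2.988614.
threshold ≈ 0.56*2.988614 = 1.67362384 ≈ 1.6736.

1.6736


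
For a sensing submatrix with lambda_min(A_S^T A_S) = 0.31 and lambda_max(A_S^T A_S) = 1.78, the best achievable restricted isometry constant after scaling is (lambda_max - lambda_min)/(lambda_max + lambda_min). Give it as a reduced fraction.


lambda_max - lambda_min = 1.78 - 0.31 = 1.47.
lambda_max + lambda_min = 1.78 + 0.31 = 2.09.
delta = 1.47/2.09 = 147/209.

147/209


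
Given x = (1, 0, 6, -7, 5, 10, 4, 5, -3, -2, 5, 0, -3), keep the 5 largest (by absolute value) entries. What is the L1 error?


Sorted |x_i| descending: [10, 7, 6, 5, 5, 5, 4, 3, 3, 2, 1, 0, 0]
Keep top 5: [10, 7, 6, 5, 5]
Tail entries: [5, 4, 3, 3, 2, 1, 0, 0]
L1 error = sum of tail = 18.

18


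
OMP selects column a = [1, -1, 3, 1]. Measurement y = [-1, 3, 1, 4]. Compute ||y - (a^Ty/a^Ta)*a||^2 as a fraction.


a^T a = 12.
a^T y = 3.
coeff = 3/12 = 1/4.
||r||^2 = 105/4.

105/4


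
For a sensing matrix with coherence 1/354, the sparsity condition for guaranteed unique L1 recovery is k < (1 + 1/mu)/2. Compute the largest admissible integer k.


1/mu = 354.
1 + 1/mu = 355.
(1 + 1/mu)/2 = 177.5 is not an integer, so k_max = floor(177.5) = 177.

177


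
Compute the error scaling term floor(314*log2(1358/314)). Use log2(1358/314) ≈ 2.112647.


log2(n/k) = log2(1358/314) ≈ 2.112647.
k*log2(n/k) ≈ 314*2.112647 = 663.371158.
floor(663.371158) = 663.

663


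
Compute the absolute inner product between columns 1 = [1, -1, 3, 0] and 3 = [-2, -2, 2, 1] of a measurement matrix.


Inner product: 1*-2 + -1*-2 + 3*2 + 0*1
Products: [-2, 2, 6, 0]
Sum = 6.
|dot| = 6.

6


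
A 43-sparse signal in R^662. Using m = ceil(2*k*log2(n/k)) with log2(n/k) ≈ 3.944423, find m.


log2(n/k) = log2(662/43) ≈ 3.944423.
2*k*log2(n/k) ≈ 2*43*3.944423 = 339.220378.
m = ceil(339.220378) = 340.

340


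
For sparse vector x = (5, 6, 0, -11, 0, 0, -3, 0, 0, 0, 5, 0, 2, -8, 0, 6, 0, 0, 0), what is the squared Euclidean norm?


Non-zero entries: [(0, 5), (1, 6), (3, -11), (6, -3), (10, 5), (12, 2), (13, -8), (15, 6)]
Squares: [25, 36, 121, 9, 25, 4, 64, 36]
||x||_2^2 = sum = 320.

320


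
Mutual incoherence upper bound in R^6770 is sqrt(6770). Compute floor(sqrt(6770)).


82^2 = 6724 <= 6770 < 6889 = 83^2, so 82 <= sqrt(6770) < 83.
floor(sqrt(6770)) = 82.

82


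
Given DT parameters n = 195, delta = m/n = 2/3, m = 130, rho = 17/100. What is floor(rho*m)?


m = 2/3*195 = 130.
rho = 17/100.
rho*m = 17/100*130 = 22.1.
k = floor(22.1) = 22.

22


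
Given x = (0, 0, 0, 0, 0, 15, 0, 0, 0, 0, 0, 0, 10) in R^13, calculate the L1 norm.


Non-zero entries: [(5, 15), (12, 10)]
Absolute values: [15, 10]
||x||_1 = sum = 25.

25


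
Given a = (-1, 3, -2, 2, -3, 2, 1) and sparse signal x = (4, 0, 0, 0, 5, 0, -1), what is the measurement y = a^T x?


Non-zero terms: ['-1*4', '-3*5', '1*-1']
Products: [-4, -15, -1]
y = sum = -20.

-20


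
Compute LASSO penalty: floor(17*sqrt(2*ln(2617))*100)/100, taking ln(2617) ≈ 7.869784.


ln(2617) ≈ 7.869784.
2*ln(n) ≈ 15.739568.
sqrt(2*ln(n)) ≈ sqrt(15.739568) ≈ 3.967312.
lambda ≈ 17*3.967312 = 67.444304.
floor(lambda*100)/100 = 67.44.

67.44


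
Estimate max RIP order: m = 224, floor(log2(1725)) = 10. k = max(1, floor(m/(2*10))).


floor(log2(1725)) = 10.
2*10 = 20.
m/(2*floor(log2(n))) = 224/20 ≈ 11.2.
floor = 11.
k = max(1, 11) = 11.

11


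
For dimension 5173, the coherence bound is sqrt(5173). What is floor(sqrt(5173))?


71^2 = 5041 <= 5173 < 5184 = 72^2, so 71 <= sqrt(5173) < 72.
floor(sqrt(5173)) = 71.

71
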